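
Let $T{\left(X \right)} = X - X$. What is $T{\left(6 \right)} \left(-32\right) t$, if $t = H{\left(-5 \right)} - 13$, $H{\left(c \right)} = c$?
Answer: $0$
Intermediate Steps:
$t = -18$ ($t = -5 - 13 = -18$)
$T{\left(X \right)} = 0$
$T{\left(6 \right)} \left(-32\right) t = 0 \left(-32\right) \left(-18\right) = 0 \left(-18\right) = 0$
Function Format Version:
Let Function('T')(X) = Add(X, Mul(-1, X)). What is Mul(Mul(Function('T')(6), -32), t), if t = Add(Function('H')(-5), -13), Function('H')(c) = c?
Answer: 0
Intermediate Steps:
t = -18 (t = Add(-5, -13) = -18)
Function('T')(X) = 0
Mul(Mul(Function('T')(6), -32), t) = Mul(Mul(0, -32), -18) = Mul(0, -18) = 0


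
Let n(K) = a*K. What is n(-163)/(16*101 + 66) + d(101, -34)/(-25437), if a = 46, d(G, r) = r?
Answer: -95334719/21392517 ≈ -4.4565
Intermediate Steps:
n(K) = 46*K
n(-163)/(16*101 + 66) + d(101, -34)/(-25437) = (46*(-163))/(16*101 + 66) - 34/(-25437) = -7498/(1616 + 66) - 34*(-1/25437) = -7498/1682 + 34/25437 = -7498*1/1682 + 34/25437 = -3749/841 + 34/25437 = -95334719/21392517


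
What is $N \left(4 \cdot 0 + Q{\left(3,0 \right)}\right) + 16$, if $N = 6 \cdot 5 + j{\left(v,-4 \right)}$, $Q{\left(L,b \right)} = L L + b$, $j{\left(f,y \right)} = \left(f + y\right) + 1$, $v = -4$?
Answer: $223$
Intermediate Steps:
$j{\left(f,y \right)} = 1 + f + y$
$Q{\left(L,b \right)} = b + L^{2}$ ($Q{\left(L,b \right)} = L^{2} + b = b + L^{2}$)
$N = 23$ ($N = 6 \cdot 5 - 7 = 30 - 7 = 23$)
$N \left(4 \cdot 0 + Q{\left(3,0 \right)}\right) + 16 = 23 \left(4 \cdot 0 + \left(0 + 3^{2}\right)\right) + 16 = 23 \left(0 + \left(0 + 9\right)\right) + 16 = 23 \left(0 + 9\right) + 16 = 23 \cdot 9 + 16 = 207 + 16 = 223$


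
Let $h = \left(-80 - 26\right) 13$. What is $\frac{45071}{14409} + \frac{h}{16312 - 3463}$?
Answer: $\frac{186420559}{61713747} \approx 3.0207$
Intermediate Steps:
$h = -1378$ ($h = \left(-106\right) 13 = -1378$)
$\frac{45071}{14409} + \frac{h}{16312 - 3463} = \frac{45071}{14409} - \frac{1378}{16312 - 3463} = 45071 \cdot \frac{1}{14409} - \frac{1378}{12849} = \frac{45071}{14409} - \frac{1378}{12849} = \frac{186420559}{61713747}$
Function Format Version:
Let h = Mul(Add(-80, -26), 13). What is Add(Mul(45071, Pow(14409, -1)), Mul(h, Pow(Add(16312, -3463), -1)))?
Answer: Rational(186420559, 61713747) ≈ 3.0207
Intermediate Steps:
h = -1378 (h = Mul(-106, 13) = -1378)
Add(Mul(45071, Pow(14409, -1)), Mul(h, Pow(Add(16312, -3463), -1))) = Add(Mul(45071, Pow(14409, -1)), Mul(-1378, Pow(Add(16312, -3463), -1))) = Add(Mul(45071, Rational(1, 14409)), Mul(-1378, Pow(12849, -1))) = Add(Rational(45071, 14409), Mul(-1378, Rational(1, 12849))) = Add(Rational(45071, 14409), Rational(-1378, 12849)) = Rational(186420559, 61713747)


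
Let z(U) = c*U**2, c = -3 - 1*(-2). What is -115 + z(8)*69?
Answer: -4531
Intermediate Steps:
c = -1 (c = -3 + 2 = -1)
z(U) = -U**2
-115 + z(8)*69 = -115 - 1*8**2*69 = -115 - 1*64*69 = -115 - 64*69 = -115 - 4416 = -4531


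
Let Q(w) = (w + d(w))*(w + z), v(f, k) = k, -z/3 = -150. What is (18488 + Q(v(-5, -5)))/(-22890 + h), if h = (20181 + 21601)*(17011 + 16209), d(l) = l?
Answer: 7019/693987575 ≈ 1.0114e-5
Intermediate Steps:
z = 450 (z = -3*(-150) = 450)
Q(w) = 2*w*(450 + w) (Q(w) = (w + w)*(w + 450) = (2*w)*(450 + w) = 2*w*(450 + w))
h = 1387998040 (h = 41782*33220 = 1387998040)
(18488 + Q(v(-5, -5)))/(-22890 + h) = (18488 + 2*(-5)*(450 - 5))/(-22890 + 1387998040) = (18488 + 2*(-5)*445)/1387975150 = (18488 - 4450)*(1/1387975150) = 14038*(1/1387975150) = 7019/693987575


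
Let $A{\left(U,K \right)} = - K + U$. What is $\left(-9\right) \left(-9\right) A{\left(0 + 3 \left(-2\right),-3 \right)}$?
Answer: $-243$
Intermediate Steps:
$A{\left(U,K \right)} = U - K$
$\left(-9\right) \left(-9\right) A{\left(0 + 3 \left(-2\right),-3 \right)} = \left(-9\right) \left(-9\right) \left(\left(0 + 3 \left(-2\right)\right) - -3\right) = 81 \left(\left(0 - 6\right) + 3\right) = 81 \left(-6 + 3\right) = 81 \left(-3\right) = -243$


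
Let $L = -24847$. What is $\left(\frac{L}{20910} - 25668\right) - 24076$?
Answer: $- \frac{1040171887}{20910} \approx -49745.0$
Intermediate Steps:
$\left(\frac{L}{20910} - 25668\right) - 24076 = \left(- \frac{24847}{20910} - 25668\right) - 24076 = - \frac{536742727}{20910} - 24076 = - \frac{1040171887}{20910}$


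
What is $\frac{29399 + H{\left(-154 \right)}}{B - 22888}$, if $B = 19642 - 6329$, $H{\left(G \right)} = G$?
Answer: $- \frac{5849}{1915} \approx -3.0543$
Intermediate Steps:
$B = 13313$ ($B = 19642 - 6329 = 13313$)
$\frac{29399 + H{\left(-154 \right)}}{B - 22888} = \frac{29399 - 154}{13313 - 22888} = \frac{29245}{-9575} = 29245 \left(- \frac{1}{9575}\right) = - \frac{5849}{1915}$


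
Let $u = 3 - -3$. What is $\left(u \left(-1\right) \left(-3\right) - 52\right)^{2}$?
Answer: $1156$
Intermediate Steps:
$u = 6$ ($u = 3 + 3 = 6$)
$\left(u \left(-1\right) \left(-3\right) - 52\right)^{2} = \left(6 \left(-1\right) \left(-3\right) - 52\right)^{2} = \left(\left(-6\right) \left(-3\right) - 52\right)^{2} = \left(18 - 52\right)^{2} = \left(-34\right)^{2} = 1156$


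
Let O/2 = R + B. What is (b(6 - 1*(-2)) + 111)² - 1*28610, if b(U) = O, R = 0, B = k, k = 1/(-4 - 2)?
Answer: -147266/9 ≈ -16363.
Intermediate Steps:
k = -⅙ (k = 1/(-6) = -⅙ ≈ -0.16667)
B = -⅙ ≈ -0.16667
O = -⅓ (O = 2*(0 - ⅙) = 2*(-⅙) = -⅓ ≈ -0.33333)
b(U) = -⅓
(b(6 - 1*(-2)) + 111)² - 1*28610 = (-⅓ + 111)² - 1*28610 = (332/3)² - 28610 = 110224/9 - 28610 = -147266/9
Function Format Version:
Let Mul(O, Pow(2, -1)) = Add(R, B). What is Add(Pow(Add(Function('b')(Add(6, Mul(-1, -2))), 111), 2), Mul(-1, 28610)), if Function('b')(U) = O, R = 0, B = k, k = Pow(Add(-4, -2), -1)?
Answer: Rational(-147266, 9) ≈ -16363.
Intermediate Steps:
k = Rational(-1, 6) (k = Pow(-6, -1) = Rational(-1, 6) ≈ -0.16667)
B = Rational(-1, 6) ≈ -0.16667
O = Rational(-1, 3) (O = Mul(2, Add(0, Rational(-1, 6))) = Mul(2, Rational(-1, 6)) = Rational(-1, 3) ≈ -0.33333)
Function('b')(U) = Rational(-1, 3)
Add(Pow(Add(Function('b')(Add(6, Mul(-1, -2))), 111), 2), Mul(-1, 28610)) = Add(Pow(Add(Rational(-1, 3), 111), 2), Mul(-1, 28610)) = Add(Pow(Rational(332, 3), 2), -28610) = Add(Rational(110224, 9), -28610) = Rational(-147266, 9)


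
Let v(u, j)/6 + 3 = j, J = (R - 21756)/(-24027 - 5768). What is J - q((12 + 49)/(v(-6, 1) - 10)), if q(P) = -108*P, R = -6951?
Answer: -97828953/327745 ≈ -298.49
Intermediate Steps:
J = 28707/29795 (J = (-6951 - 21756)/(-24027 - 5768) = -28707/(-29795) = -28707*(-1/29795) = 28707/29795 ≈ 0.96348)
v(u, j) = -18 + 6*j
J - q((12 + 49)/(v(-6, 1) - 10)) = 28707/29795 - (-108)*(12 + 49)/((-18 + 6*1) - 10) = 28707/29795 - (-108)*61/((-18 + 6) - 10) = 28707/29795 - (-108)*61/(-12 - 10) = 28707/29795 - (-108)*61/(-22) = 28707/29795 - (-108)*61*(-1/22) = 28707/29795 - (-108)*(-61)/22 = 28707/29795 - 1*3294/11 = 28707/29795 - 3294/11 = -97828953/327745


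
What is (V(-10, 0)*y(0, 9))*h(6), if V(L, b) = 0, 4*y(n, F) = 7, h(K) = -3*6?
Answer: 0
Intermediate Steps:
h(K) = -18
y(n, F) = 7/4 (y(n, F) = (¼)*7 = 7/4)
(V(-10, 0)*y(0, 9))*h(6) = (0*(7/4))*(-18) = 0*(-18) = 0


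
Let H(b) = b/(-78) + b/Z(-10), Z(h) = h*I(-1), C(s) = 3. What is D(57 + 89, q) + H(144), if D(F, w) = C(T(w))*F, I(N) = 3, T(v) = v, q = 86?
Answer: 28038/65 ≈ 431.35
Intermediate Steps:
Z(h) = 3*h (Z(h) = h*3 = 3*h)
H(b) = -3*b/65 (H(b) = b/(-78) + b/((3*(-10))) = b*(-1/78) + b/(-30) = -b/78 + b*(-1/30) = -b/78 - b/30 = -3*b/65)
D(F, w) = 3*F
D(57 + 89, q) + H(144) = 3*(57 + 89) - 3/65*144 = 3*146 - 432/65 = 438 - 432/65 = 28038/65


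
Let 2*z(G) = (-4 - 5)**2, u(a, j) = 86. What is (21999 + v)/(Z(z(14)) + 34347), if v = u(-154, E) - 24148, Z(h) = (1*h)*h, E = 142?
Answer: -8252/143949 ≈ -0.057326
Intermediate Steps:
z(G) = 81/2 (z(G) = (-4 - 5)**2/2 = (1/2)*(-9)**2 = (1/2)*81 = 81/2)
Z(h) = h**2 (Z(h) = h*h = h**2)
v = -24062 (v = 86 - 24148 = -24062)
(21999 + v)/(Z(z(14)) + 34347) = (21999 - 24062)/((81/2)**2 + 34347) = -2063/(6561/4 + 34347) = -2063/143949/4 = -2063*4/143949 = -8252/143949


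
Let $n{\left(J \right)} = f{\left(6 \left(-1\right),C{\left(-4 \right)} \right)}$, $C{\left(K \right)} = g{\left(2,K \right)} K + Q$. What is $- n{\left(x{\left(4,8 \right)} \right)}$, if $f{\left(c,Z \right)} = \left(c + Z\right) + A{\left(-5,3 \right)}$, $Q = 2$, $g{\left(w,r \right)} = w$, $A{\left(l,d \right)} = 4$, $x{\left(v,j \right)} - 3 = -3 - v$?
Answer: $8$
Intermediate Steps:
$x{\left(v,j \right)} = - v$ ($x{\left(v,j \right)} = 3 - \left(3 + v\right) = - v$)
$C{\left(K \right)} = 2 + 2 K$ ($C{\left(K \right)} = 2 K + 2 = 2 + 2 K$)
$f{\left(c,Z \right)} = 4 + Z + c$ ($f{\left(c,Z \right)} = \left(c + Z\right) + 4 = \left(Z + c\right) + 4 = 4 + Z + c$)
$n{\left(J \right)} = -8$ ($n{\left(J \right)} = 4 + \left(2 + 2 \left(-4\right)\right) + 6 \left(-1\right) = 4 + \left(2 - 8\right) - 6 = 4 - 6 - 6 = -8$)
$- n{\left(x{\left(4,8 \right)} \right)} = \left(-1\right) \left(-8\right) = 8$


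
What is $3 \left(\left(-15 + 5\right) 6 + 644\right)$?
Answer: $1752$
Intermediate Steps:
$3 \left(\left(-15 + 5\right) 6 + 644\right) = 3 \left(\left(-10\right) 6 + 644\right) = 3 \left(-60 + 644\right) = 3 \cdot 584 = 1752$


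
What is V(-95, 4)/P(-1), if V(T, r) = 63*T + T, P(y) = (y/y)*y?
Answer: 6080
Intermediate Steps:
P(y) = y (P(y) = 1*y = y)
V(T, r) = 64*T
V(-95, 4)/P(-1) = (64*(-95))/(-1) = -6080*(-1) = 6080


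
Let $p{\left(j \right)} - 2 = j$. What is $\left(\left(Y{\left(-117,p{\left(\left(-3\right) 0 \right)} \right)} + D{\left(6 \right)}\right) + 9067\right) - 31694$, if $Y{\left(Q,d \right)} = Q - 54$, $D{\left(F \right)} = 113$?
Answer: $-22685$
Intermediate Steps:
$p{\left(j \right)} = 2 + j$
$Y{\left(Q,d \right)} = -54 + Q$ ($Y{\left(Q,d \right)} = Q - 54 = -54 + Q$)
$\left(\left(Y{\left(-117,p{\left(\left(-3\right) 0 \right)} \right)} + D{\left(6 \right)}\right) + 9067\right) - 31694 = \left(\left(\left(-54 - 117\right) + 113\right) + 9067\right) - 31694 = \left(\left(-171 + 113\right) + 9067\right) - 31694 = \left(-58 + 9067\right) - 31694 = 9009 - 31694 = -22685$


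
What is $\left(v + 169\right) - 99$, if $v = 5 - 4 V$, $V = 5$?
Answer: $55$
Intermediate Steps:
$v = -15$ ($v = 5 - 20 = -15$)
$\left(v + 169\right) - 99 = \left(-15 + 169\right) - 99 = 154 - 99 = 55$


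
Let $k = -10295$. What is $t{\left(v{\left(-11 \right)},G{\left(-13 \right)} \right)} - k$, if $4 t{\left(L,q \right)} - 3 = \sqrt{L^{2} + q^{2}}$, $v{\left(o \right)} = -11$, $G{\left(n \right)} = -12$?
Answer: $\frac{41183}{4} + \frac{\sqrt{265}}{4} \approx 10300.0$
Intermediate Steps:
$t{\left(L,q \right)} = \frac{3}{4} + \frac{\sqrt{L^{2} + q^{2}}}{4}$
$t{\left(v{\left(-11 \right)},G{\left(-13 \right)} \right)} - k = \left(\frac{3}{4} + \frac{\sqrt{\left(-11\right)^{2} + \left(-12\right)^{2}}}{4}\right) - -10295 = \left(\frac{3}{4} + \frac{\sqrt{121 + 144}}{4}\right) + 10295 = \left(\frac{3}{4} + \frac{\sqrt{265}}{4}\right) + 10295 = \frac{41183}{4} + \frac{\sqrt{265}}{4}$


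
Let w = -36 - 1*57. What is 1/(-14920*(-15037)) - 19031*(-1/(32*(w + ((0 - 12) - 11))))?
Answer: -533705458691/104099346560 ≈ -5.1269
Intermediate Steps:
w = -93 (w = -36 - 57 = -93)
1/(-14920*(-15037)) - 19031*(-1/(32*(w + ((0 - 12) - 11)))) = 1/(-14920*(-15037)) - 19031*(-1/(32*(-93 + ((0 - 12) - 11)))) = -1/14920*(-1/15037) - 19031*(-1/(32*(-93 + (-12 - 11)))) = 1/224352040 - 19031*(-1/(32*(-93 - 23))) = 1/224352040 - 19031/((-32*(-116))) = 1/224352040 - 19031/3712 = -533705458691/104099346560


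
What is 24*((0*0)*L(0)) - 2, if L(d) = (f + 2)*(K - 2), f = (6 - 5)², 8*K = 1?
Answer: -2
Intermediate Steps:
K = ⅛ (K = (⅛)*1 = ⅛ ≈ 0.12500)
f = 1 (f = 1² = 1)
L(d) = -45/8 (L(d) = (1 + 2)*(⅛ - 2) = 3*(-15/8) = -45/8)
24*((0*0)*L(0)) - 2 = 24*((0*0)*(-45/8)) - 2 = 24*(0*(-45/8)) - 2 = 24*0 - 2 = 0 - 2 = -2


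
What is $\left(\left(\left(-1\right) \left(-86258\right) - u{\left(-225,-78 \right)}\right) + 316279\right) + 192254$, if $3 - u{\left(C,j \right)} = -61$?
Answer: $594727$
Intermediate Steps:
$u{\left(C,j \right)} = 64$ ($u{\left(C,j \right)} = 3 - -61 = 3 + 61 = 64$)
$\left(\left(\left(-1\right) \left(-86258\right) - u{\left(-225,-78 \right)}\right) + 316279\right) + 192254 = \left(\left(\left(-1\right) \left(-86258\right) - 64\right) + 316279\right) + 192254 = \left(\left(86258 - 64\right) + 316279\right) + 192254 = \left(86194 + 316279\right) + 192254 = 402473 + 192254 = 594727$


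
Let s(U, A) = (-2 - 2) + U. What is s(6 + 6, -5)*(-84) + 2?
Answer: -670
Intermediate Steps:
s(U, A) = -4 + U
s(6 + 6, -5)*(-84) + 2 = (-4 + (6 + 6))*(-84) + 2 = (-4 + 12)*(-84) + 2 = 8*(-84) + 2 = -672 + 2 = -670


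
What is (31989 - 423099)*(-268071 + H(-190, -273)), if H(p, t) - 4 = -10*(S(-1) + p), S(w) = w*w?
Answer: 104104486470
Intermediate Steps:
S(w) = w²
H(p, t) = -6 - 10*p (H(p, t) = 4 - 10*((-1)² + p) = 4 - 10*(1 + p) = 4 + (-10 - 10*p) = -6 - 10*p)
(31989 - 423099)*(-268071 + H(-190, -273)) = (31989 - 423099)*(-268071 + (-6 - 10*(-190))) = -391110*(-268071 + (-6 + 1900)) = -391110*(-268071 + 1894) = -391110*(-266177) = 104104486470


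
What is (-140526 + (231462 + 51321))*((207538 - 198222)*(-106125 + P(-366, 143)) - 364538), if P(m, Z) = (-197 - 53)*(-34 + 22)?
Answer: -136719936194766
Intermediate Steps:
P(m, Z) = 3000 (P(m, Z) = -250*(-12) = 3000)
(-140526 + (231462 + 51321))*((207538 - 198222)*(-106125 + P(-366, 143)) - 364538) = (-140526 + (231462 + 51321))*((207538 - 198222)*(-106125 + 3000) - 364538) = (-140526 + 282783)*(9316*(-103125) - 364538) = 142257*(-960712500 - 364538) = 142257*(-961077038) = -136719936194766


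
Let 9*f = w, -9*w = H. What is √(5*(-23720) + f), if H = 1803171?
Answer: I*√11409771/9 ≈ 375.31*I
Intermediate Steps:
w = -601057/3 (w = -⅑*1803171 = -601057/3 ≈ -2.0035e+5)
f = -601057/27 (f = (⅑)*(-601057/3) = -601057/27 ≈ -22261.)
√(5*(-23720) + f) = √(5*(-23720) - 601057/27) = √(-118600 - 601057/27) = √(-3803257/27) = I*√11409771/9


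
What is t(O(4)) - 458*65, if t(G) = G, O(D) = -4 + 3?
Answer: -29771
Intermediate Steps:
O(D) = -1
t(O(4)) - 458*65 = -1 - 458*65 = -1 - 29770 = -29771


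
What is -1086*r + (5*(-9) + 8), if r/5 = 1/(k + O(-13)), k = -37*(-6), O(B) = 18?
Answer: -477/8 ≈ -59.625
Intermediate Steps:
k = 222
r = 1/48 (r = 5/(222 + 18) = 5/240 = 5*(1/240) = 1/48 ≈ 0.020833)
-1086*r + (5*(-9) + 8) = -1086*1/48 + (5*(-9) + 8) = -181/8 + (-45 + 8) = -181/8 - 37 = -477/8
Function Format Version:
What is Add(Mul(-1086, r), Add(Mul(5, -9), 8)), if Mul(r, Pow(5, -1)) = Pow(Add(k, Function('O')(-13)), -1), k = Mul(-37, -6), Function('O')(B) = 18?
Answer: Rational(-477, 8) ≈ -59.625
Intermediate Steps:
k = 222
r = Rational(1, 48) (r = Mul(5, Pow(Add(222, 18), -1)) = Mul(5, Pow(240, -1)) = Mul(5, Rational(1, 240)) = Rational(1, 48) ≈ 0.020833)
Add(Mul(-1086, r), Add(Mul(5, -9), 8)) = Add(Mul(-1086, Rational(1, 48)), Add(Mul(5, -9), 8)) = Add(Rational(-181, 8), Add(-45, 8)) = Add(Rational(-181, 8), -37) = Rational(-477, 8)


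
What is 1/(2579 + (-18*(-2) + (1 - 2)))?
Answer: 1/2614 ≈ 0.00038256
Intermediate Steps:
1/(2579 + (-18*(-2) + (1 - 2))) = 1/(2579 + (36 - 1)) = 1/(2579 + 35) = 1/2614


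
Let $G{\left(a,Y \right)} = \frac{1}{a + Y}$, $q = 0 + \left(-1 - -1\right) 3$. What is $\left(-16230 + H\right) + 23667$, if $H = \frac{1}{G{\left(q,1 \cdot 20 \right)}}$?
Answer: $7457$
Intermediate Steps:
$q = 0$ ($q = 0 + \left(-1 + 1\right) 3 = 0 + 0 \cdot 3 = 0 + 0 = 0$)
$G{\left(a,Y \right)} = \frac{1}{Y + a}$
$H = 20$ ($H = \frac{1}{\frac{1}{1 \cdot 20 + 0}} = \frac{1}{\frac{1}{20 + 0}} = \frac{1}{\frac{1}{20}} = 20$)
$\left(-16230 + H\right) + 23667 = \left(-16230 + 20\right) + 23667 = -16210 + 23667 = 7457$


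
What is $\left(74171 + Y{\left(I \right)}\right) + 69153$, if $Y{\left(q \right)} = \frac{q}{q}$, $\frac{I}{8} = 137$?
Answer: $143325$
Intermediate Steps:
$I = 1096$ ($I = 8 \cdot 137 = 1096$)
$Y{\left(q \right)} = 1$
$\left(74171 + Y{\left(I \right)}\right) + 69153 = \left(74171 + 1\right) + 69153 = 74172 + 69153 = 143325$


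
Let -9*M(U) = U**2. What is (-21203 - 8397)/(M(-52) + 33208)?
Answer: -33300/37021 ≈ -0.89949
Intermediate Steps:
M(U) = -U**2/9
(-21203 - 8397)/(M(-52) + 33208) = (-21203 - 8397)/(-1/9*(-52)**2 + 33208) = -29600/(-1/9*2704 + 33208) = -29600/(-2704/9 + 33208) = -29600/296168/9 = -29600*9/296168 = -33300/37021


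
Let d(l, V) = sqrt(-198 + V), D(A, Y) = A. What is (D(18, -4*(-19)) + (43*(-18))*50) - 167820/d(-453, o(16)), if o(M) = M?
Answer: -38682 + 83910*I*sqrt(182)/91 ≈ -38682.0 + 12440.0*I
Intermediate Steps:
(D(18, -4*(-19)) + (43*(-18))*50) - 167820/d(-453, o(16)) = (18 + (43*(-18))*50) - 167820/sqrt(-198 + 16) = (18 - 774*50) - 167820*(-I*sqrt(182)/182) = (18 - 38700) - 167820*(-I*sqrt(182)/182) = -38682 - (-83910)*I*sqrt(182)/91 = -38682 + 83910*I*sqrt(182)/91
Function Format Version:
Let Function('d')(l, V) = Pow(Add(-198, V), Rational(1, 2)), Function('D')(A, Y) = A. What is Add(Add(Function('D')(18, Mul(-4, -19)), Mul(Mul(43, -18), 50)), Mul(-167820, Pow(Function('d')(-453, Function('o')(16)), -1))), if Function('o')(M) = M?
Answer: Add(-38682, Mul(Rational(83910, 91), I, Pow(182, Rational(1, 2)))) ≈ Add(-38682., Mul(12440., I))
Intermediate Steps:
Add(Add(Function('D')(18, Mul(-4, -19)), Mul(Mul(43, -18), 50)), Mul(-167820, Pow(Function('d')(-453, Function('o')(16)), -1))) = Add(Add(18, Mul(Mul(43, -18), 50)), Mul(-167820, Pow(Pow(Add(-198, 16), Rational(1, 2)), -1))) = Add(Add(18, Mul(-774, 50)), Mul(-167820, Pow(Pow(-182, Rational(1, 2)), -1))) = Add(Add(18, -38700), Mul(-167820, Pow(Mul(I, Pow(182, Rational(1, 2))), -1))) = Add(-38682, Mul(-167820, Mul(Rational(-1, 182), I, Pow(182, Rational(1, 2))))) = Add(-38682, Mul(Rational(83910, 91), I, Pow(182, Rational(1, 2))))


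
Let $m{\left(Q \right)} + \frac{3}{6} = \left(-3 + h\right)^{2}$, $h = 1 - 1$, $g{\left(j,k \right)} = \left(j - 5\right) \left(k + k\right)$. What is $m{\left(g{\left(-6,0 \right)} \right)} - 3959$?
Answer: $- \frac{7901}{2} \approx -3950.5$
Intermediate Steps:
$g{\left(j,k \right)} = 2 k \left(-5 + j\right)$ ($g{\left(j,k \right)} = \left(-5 + j\right) 2 k = 2 k \left(-5 + j\right)$)
$h = 0$ ($h = 1 - 1 = 0$)
$m{\left(Q \right)} = \frac{17}{2}$ ($m{\left(Q \right)} = - \frac{1}{2} + \left(-3 + 0\right)^{2} = - \frac{1}{2} + \left(-3\right)^{2} = - \frac{1}{2} + 9 = \frac{17}{2}$)
$m{\left(g{\left(-6,0 \right)} \right)} - 3959 = \frac{17}{2} - 3959 = - \frac{7901}{2}$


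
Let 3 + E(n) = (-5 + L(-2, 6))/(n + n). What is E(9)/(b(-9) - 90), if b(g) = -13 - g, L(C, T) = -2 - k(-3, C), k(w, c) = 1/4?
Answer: 245/6768 ≈ 0.036200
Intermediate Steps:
k(w, c) = 1/4
L(C, T) = -9/4 (L(C, T) = -2 - 1*1/4 = -2 - 1/4 = -9/4)
E(n) = -3 - 29/(8*n) (E(n) = -3 + (-5 - 9/4)/(n + n) = -3 - 29*1/(2*n)/4 = -3 - 29/(8*n))
E(9)/(b(-9) - 90) = (-3 - 29/8/9)/((-13 - 1*(-9)) - 90) = (-3 - 29/8*1/9)/((-13 + 9) - 90) = (-3 - 29/72)/(-4 - 90) = -245/72/(-94) = -1/94*(-245/72) = 245/6768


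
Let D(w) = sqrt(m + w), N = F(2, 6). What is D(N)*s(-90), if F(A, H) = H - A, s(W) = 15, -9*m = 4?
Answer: 20*sqrt(2) ≈ 28.284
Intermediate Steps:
m = -4/9 (m = -1/9*4 = -4/9 ≈ -0.44444)
N = 4 (N = 6 - 1*2 = 6 - 2 = 4)
D(w) = sqrt(-4/9 + w)
D(N)*s(-90) = (sqrt(-4 + 9*4)/3)*15 = (sqrt(-4 + 36)/3)*15 = (sqrt(32)/3)*15 = ((4*sqrt(2))/3)*15 = (4*sqrt(2)/3)*15 = 20*sqrt(2)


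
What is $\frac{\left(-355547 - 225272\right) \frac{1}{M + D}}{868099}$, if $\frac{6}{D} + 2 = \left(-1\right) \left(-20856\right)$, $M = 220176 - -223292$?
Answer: $- \frac{6056199713}{4014125228295061} \approx -1.5087 \cdot 10^{-6}$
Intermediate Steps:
$M = 443468$ ($M = 220176 + 223292 = 443468$)
$D = \frac{3}{10427}$ ($D = \frac{6}{-2 - -20856} = \frac{6}{-2 + 20856} = \frac{6}{20854} = 6 \cdot \frac{1}{20854} = \frac{3}{10427} \approx 0.00028771$)
$\frac{\left(-355547 - 225272\right) \frac{1}{M + D}}{868099} = \frac{\left(-355547 - 225272\right) \frac{1}{443468 + \frac{3}{10427}}}{868099} = - \frac{580819}{\frac{4624040839}{10427}} \cdot \frac{1}{868099} = \left(-580819\right) \frac{10427}{4624040839} \cdot \frac{1}{868099} = \left(- \frac{6056199713}{4624040839}\right) \frac{1}{868099} = - \frac{6056199713}{4014125228295061}$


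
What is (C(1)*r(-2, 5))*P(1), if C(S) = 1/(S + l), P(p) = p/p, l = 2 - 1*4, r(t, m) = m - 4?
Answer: -1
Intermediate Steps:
r(t, m) = -4 + m
l = -2 (l = 2 - 4 = -2)
P(p) = 1
C(S) = 1/(-2 + S) (C(S) = 1/(S - 2) = 1/(-2 + S))
(C(1)*r(-2, 5))*P(1) = ((-4 + 5)/(-2 + 1))*1 = (1/(-1))*1 = -1*1*1 = -1*1 = -1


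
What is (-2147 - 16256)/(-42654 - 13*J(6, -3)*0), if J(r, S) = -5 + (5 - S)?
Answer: 18403/42654 ≈ 0.43145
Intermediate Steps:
J(r, S) = -S
(-2147 - 16256)/(-42654 - 13*J(6, -3)*0) = (-2147 - 16256)/(-42654 - (-13)*(-3)*0) = -18403/(-42654 - 13*3*0) = -18403/(-42654 - 39*0) = -18403/(-42654 + 0) = -18403/(-42654) = -18403*(-1/42654) = 18403/42654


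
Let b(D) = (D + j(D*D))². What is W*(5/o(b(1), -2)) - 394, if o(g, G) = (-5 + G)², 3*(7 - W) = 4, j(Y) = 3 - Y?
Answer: -57833/147 ≈ -393.42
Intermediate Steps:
W = 17/3 (W = 7 - ⅓*4 = 7 - 4/3 = 17/3 ≈ 5.6667)
b(D) = (3 + D - D²)² (b(D) = (D + (3 - D*D))² = (D + (3 - D²))² = (3 + D - D²)²)
W*(5/o(b(1), -2)) - 394 = 17*(5/((-5 - 2)²))/3 - 394 = 17*(5/((-7)²))/3 - 394 = 17*(5/49)/3 - 394 = 17*(5*(1/49))/3 - 394 = (17/3)*(5/49) - 394 = 85/147 - 394 = -57833/147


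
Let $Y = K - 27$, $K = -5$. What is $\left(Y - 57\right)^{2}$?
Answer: $7921$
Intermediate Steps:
$Y = -32$ ($Y = -5 - 27 = -32$)
$\left(Y - 57\right)^{2} = \left(-32 - 57\right)^{2} = \left(-89\right)^{2} = 7921$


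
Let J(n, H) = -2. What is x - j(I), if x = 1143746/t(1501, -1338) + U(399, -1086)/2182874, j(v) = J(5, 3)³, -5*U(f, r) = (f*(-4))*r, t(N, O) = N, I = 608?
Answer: 6305862583862/8191234685 ≈ 769.83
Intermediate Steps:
U(f, r) = 4*f*r/5 (U(f, r) = -f*(-4)*r/5 = -(-4*f)*r/5 = -(-4)*f*r/5 = 4*f*r/5)
j(v) = -8 (j(v) = (-2)³ = -8)
x = 6240332706382/8191234685 (x = 1143746/1501 + ((⅘)*399*(-1086))/2182874 = 1143746*(1/1501) - 1733256/5*1/2182874 = 1143746/1501 - 866628/5457185 = 6240332706382/8191234685 ≈ 761.83)
x - j(I) = 6240332706382/8191234685 - 1*(-8) = 6240332706382/8191234685 + 8 = 6305862583862/8191234685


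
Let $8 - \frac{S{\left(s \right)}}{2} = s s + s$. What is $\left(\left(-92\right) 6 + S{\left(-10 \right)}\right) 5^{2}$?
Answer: $-17900$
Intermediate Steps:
$S{\left(s \right)} = 16 - 2 s - 2 s^{2}$ ($S{\left(s \right)} = 16 - 2 \left(s s + s\right) = 16 - 2 \left(s^{2} + s\right) = 16 - 2 \left(s + s^{2}\right) = 16 - \left(2 s + 2 s^{2}\right) = 16 - 2 s - 2 s^{2}$)
$\left(\left(-92\right) 6 + S{\left(-10 \right)}\right) 5^{2} = \left(\left(-92\right) 6 - \left(-36 + 200\right)\right) 5^{2} = \left(-552 + \left(16 + 20 - 200\right)\right) 25 = \left(-552 - 164\right) 25 = \left(-716\right) 25 = -17900$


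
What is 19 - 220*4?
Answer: -861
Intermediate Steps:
19 - 220*4 = 19 - 44*20 = 19 - 880 = -861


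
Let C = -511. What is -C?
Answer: 511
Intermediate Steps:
-C = -1*(-511) = 511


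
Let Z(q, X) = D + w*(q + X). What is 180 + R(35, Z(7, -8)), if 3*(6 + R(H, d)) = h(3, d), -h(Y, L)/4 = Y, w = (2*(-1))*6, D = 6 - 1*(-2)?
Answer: 170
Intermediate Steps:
D = 8 (D = 6 + 2 = 8)
w = -12 (w = -2*6 = -12)
h(Y, L) = -4*Y
Z(q, X) = 8 - 12*X - 12*q (Z(q, X) = 8 - 12*(q + X) = 8 - 12*(X + q) = 8 + (-12*X - 12*q) = 8 - 12*X - 12*q)
R(H, d) = -10 (R(H, d) = -6 + (-4*3)/3 = -6 + (⅓)*(-12) = -6 - 4 = -10)
180 + R(35, Z(7, -8)) = 180 - 10 = 170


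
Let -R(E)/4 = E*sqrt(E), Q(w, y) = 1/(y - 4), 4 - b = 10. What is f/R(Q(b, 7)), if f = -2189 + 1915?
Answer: 411*sqrt(3)/2 ≈ 355.94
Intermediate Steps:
b = -6 (b = 4 - 1*10 = 4 - 10 = -6)
f = -274
Q(w, y) = 1/(-4 + y)
R(E) = -4*E**(3/2) (R(E) = -4*E*sqrt(E) = -4*E**(3/2))
f/R(Q(b, 7)) = -274*(-(-4 + 7)**(3/2)/4) = -274*(-3*sqrt(3)/4) = -(-411)*sqrt(3)/2 = 411*sqrt(3)/2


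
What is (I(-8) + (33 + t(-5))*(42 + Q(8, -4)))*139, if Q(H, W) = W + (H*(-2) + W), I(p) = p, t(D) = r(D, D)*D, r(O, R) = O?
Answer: 144004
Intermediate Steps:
t(D) = D² (t(D) = D*D = D²)
Q(H, W) = -2*H + 2*W (Q(H, W) = W + (-2*H + W) = W + (W - 2*H) = -2*H + 2*W)
(I(-8) + (33 + t(-5))*(42 + Q(8, -4)))*139 = (-8 + (33 + (-5)²)*(42 + (-2*8 + 2*(-4))))*139 = (-8 + (33 + 25)*(42 + (-16 - 8)))*139 = (-8 + 58*(42 - 24))*139 = (-8 + 58*18)*139 = (-8 + 1044)*139 = 1036*139 = 144004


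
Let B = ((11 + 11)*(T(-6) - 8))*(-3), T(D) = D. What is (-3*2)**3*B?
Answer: -199584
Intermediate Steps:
B = 924 (B = ((11 + 11)*(-6 - 8))*(-3) = (22*(-14))*(-3) = -308*(-3) = 924)
(-3*2)**3*B = (-3*2)**3*924 = (-6)**3*924 = -216*924 = -199584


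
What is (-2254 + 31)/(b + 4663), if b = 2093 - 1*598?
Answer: -2223/6158 ≈ -0.36099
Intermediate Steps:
b = 1495 (b = 2093 - 598 = 1495)
(-2254 + 31)/(b + 4663) = (-2254 + 31)/(1495 + 4663) = -2223/6158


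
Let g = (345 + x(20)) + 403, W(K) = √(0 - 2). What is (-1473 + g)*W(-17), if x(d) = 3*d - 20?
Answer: -685*I*√2 ≈ -968.74*I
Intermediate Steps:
W(K) = I*√2 (W(K) = √(-2) = I*√2)
x(d) = -20 + 3*d
g = 788 (g = (345 + (-20 + 3*20)) + 403 = (345 + (-20 + 60)) + 403 = (345 + 40) + 403 = 385 + 403 = 788)
(-1473 + g)*W(-17) = (-1473 + 788)*(I*√2) = -685*I*√2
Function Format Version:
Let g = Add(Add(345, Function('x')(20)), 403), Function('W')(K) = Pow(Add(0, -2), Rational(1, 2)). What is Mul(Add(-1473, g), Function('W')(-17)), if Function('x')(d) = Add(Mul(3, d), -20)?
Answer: Mul(-685, I, Pow(2, Rational(1, 2))) ≈ Mul(-968.74, I)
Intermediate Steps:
Function('W')(K) = Mul(I, Pow(2, Rational(1, 2))) (Function('W')(K) = Pow(-2, Rational(1, 2)) = Mul(I, Pow(2, Rational(1, 2))))
Function('x')(d) = Add(-20, Mul(3, d))
g = 788 (g = Add(Add(345, Add(-20, Mul(3, 20))), 403) = Add(Add(345, Add(-20, 60)), 403) = Add(Add(345, 40), 403) = Add(385, 403) = 788)
Mul(Add(-1473, g), Function('W')(-17)) = Mul(Add(-1473, 788), Mul(I, Pow(2, Rational(1, 2)))) = Mul(-685, Mul(I, Pow(2, Rational(1, 2)))) = Mul(-685, I, Pow(2, Rational(1, 2)))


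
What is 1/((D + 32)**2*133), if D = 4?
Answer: 1/172368 ≈ 5.8015e-6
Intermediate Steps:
1/((D + 32)**2*133) = 1/((4 + 32)**2*133) = 1/(36**2*133) = 1/(1296*133) = 1/172368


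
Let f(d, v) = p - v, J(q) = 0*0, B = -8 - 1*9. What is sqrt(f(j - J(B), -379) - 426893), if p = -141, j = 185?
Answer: I*sqrt(426655) ≈ 653.19*I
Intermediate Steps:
B = -17 (B = -8 - 9 = -17)
J(q) = 0
f(d, v) = -141 - v
sqrt(f(j - J(B), -379) - 426893) = sqrt((-141 - 1*(-379)) - 426893) = sqrt((-141 + 379) - 426893) = sqrt(238 - 426893) = sqrt(-426655) = I*sqrt(426655)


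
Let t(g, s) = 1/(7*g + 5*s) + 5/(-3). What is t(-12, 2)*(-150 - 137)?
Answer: 107051/222 ≈ 482.21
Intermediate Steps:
t(g, s) = -5/3 + 1/(5*s + 7*g) (t(g, s) = 1/(5*s + 7*g) + 5*(-1/3) = 1/(5*s + 7*g) - 5/3 = -5/3 + 1/(5*s + 7*g))
t(-12, 2)*(-150 - 137) = ((3 - 35*(-12) - 25*2)/(3*(5*2 + 7*(-12))))*(-150 - 137) = ((3 + 420 - 50)/(3*(10 - 84)))*(-287) = ((1/3)*373/(-74))*(-287) = ((1/3)*(-1/74)*373)*(-287) = -373/222*(-287) = 107051/222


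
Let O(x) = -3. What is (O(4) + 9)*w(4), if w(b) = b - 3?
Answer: 6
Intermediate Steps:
w(b) = -3 + b
(O(4) + 9)*w(4) = (-3 + 9)*(-3 + 4) = 6*1 = 6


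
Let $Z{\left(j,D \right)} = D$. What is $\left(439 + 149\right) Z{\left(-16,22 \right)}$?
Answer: $12936$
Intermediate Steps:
$\left(439 + 149\right) Z{\left(-16,22 \right)} = \left(439 + 149\right) 22 = 588 \cdot 22 = 12936$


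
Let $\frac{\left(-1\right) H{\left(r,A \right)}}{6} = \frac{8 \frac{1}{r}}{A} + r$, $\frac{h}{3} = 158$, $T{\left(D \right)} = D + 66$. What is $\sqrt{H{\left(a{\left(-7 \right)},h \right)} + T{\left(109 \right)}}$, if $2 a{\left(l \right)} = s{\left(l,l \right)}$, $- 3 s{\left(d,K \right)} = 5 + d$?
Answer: $\frac{\sqrt{1077797}}{79} \approx 13.141$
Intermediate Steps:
$T{\left(D \right)} = 66 + D$
$h = 474$ ($h = 3 \cdot 158 = 474$)
$s{\left(d,K \right)} = - \frac{5}{3} - \frac{d}{3}$ ($s{\left(d,K \right)} = - \frac{5 + d}{3} = - \frac{5}{3} - \frac{d}{3}$)
$a{\left(l \right)} = - \frac{5}{6} - \frac{l}{6}$ ($a{\left(l \right)} = \frac{- \frac{5}{3} - \frac{l}{3}}{2} = - \frac{5}{6} - \frac{l}{6}$)
$H{\left(r,A \right)} = - 6 r - \frac{48}{A r}$ ($H{\left(r,A \right)} = - 6 \left(\frac{8 \frac{1}{r}}{A} + r\right) = - 6 \left(\frac{8}{A r} + r\right) = - 6 \left(r + \frac{8}{A r}\right) = - 6 r - \frac{48}{A r}$)
$\sqrt{H{\left(a{\left(-7 \right)},h \right)} + T{\left(109 \right)}} = \sqrt{\left(- 6 \left(- \frac{5}{6} - - \frac{7}{6}\right) - \frac{48}{474 \left(- \frac{5}{6} - - \frac{7}{6}\right)}\right) + \left(66 + 109\right)} = \sqrt{\left(- 6 \left(- \frac{5}{6} + \frac{7}{6}\right) - \frac{8}{79 \left(- \frac{5}{6} + \frac{7}{6}\right)}\right) + 175} = \sqrt{\left(\left(-6\right) \frac{1}{3} - \frac{8 \frac{1}{\frac{1}{3}}}{79}\right) + 175} = \sqrt{\left(-2 - \frac{8}{79} \cdot 3\right) + 175} = \sqrt{\left(-2 - \frac{24}{79}\right) + 175} = \sqrt{- \frac{182}{79} + 175} = \sqrt{\frac{13643}{79}} = \frac{\sqrt{1077797}}{79}$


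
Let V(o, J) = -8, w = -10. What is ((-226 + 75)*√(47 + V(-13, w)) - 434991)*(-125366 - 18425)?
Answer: 62547790881 + 21712441*√39 ≈ 6.2683e+10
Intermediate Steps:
((-226 + 75)*√(47 + V(-13, w)) - 434991)*(-125366 - 18425) = ((-226 + 75)*√(47 - 8) - 434991)*(-125366 - 18425) = (-151*√39 - 434991)*(-143791) = (-434991 - 151*√39)*(-143791) = 62547790881 + 21712441*√39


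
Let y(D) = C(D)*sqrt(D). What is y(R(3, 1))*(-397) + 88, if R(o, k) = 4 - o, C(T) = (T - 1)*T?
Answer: 88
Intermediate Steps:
C(T) = T*(-1 + T) (C(T) = (-1 + T)*T = T*(-1 + T))
y(D) = D**(3/2)*(-1 + D) (y(D) = (D*(-1 + D))*sqrt(D) = D**(3/2)*(-1 + D))
y(R(3, 1))*(-397) + 88 = ((4 - 1*3)**(3/2)*(-1 + (4 - 1*3)))*(-397) + 88 = ((4 - 3)**(3/2)*(-1 + (4 - 3)))*(-397) + 88 = (1**(3/2)*(-1 + 1))*(-397) + 88 = (1*0)*(-397) + 88 = 0*(-397) + 88 = 0 + 88 = 88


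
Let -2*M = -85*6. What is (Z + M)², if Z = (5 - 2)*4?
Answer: 71289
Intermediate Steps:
M = 255 (M = -(-17)*5*6/2 = -(-17)*30/2 = -½*(-510) = 255)
Z = 12 (Z = 3*4 = 12)
(Z + M)² = (12 + 255)² = 267² = 71289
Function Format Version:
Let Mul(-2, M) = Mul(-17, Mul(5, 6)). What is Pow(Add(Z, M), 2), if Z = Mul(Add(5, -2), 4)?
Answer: 71289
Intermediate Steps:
M = 255 (M = Mul(Rational(-1, 2), Mul(-17, Mul(5, 6))) = Mul(Rational(-1, 2), Mul(-17, 30)) = Mul(Rational(-1, 2), -510) = 255)
Z = 12 (Z = Mul(3, 4) = 12)
Pow(Add(Z, M), 2) = Pow(Add(12, 255), 2) = Pow(267, 2) = 71289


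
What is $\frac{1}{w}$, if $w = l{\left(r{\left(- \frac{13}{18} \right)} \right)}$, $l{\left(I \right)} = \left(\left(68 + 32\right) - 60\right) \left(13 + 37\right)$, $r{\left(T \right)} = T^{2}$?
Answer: $\frac{1}{2000} \approx 0.0005$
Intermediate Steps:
$l{\left(I \right)} = 2000$ ($l{\left(I \right)} = \left(100 - 60\right) 50 = 40 \cdot 50 = 2000$)
$w = 2000$
$\frac{1}{w} = \frac{1}{2000}$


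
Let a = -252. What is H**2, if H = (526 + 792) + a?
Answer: 1136356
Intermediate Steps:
H = 1066 (H = (526 + 792) - 252 = 1318 - 252 = 1066)
H**2 = 1066**2 = 1136356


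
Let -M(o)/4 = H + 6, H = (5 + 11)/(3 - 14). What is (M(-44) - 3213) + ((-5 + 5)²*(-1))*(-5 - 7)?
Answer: -35543/11 ≈ -3231.2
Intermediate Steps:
H = -16/11 (H = 16/(-11) = 16*(-1/11) = -16/11 ≈ -1.4545)
M(o) = -200/11 (M(o) = -4*(-16/11 + 6) = -4*50/11 = -200/11)
(M(-44) - 3213) + ((-5 + 5)²*(-1))*(-5 - 7) = (-200/11 - 3213) + ((-5 + 5)²*(-1))*(-5 - 7) = -35543/11 + (0²*(-1))*(-12) = -35543/11 + (0*(-1))*(-12) = -35543/11 + 0*(-12) = -35543/11 + 0 = -35543/11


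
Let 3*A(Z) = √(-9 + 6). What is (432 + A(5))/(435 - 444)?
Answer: -48 - I*√3/27 ≈ -48.0 - 0.06415*I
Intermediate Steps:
A(Z) = I*√3/3 (A(Z) = √(-9 + 6)/3 = √(-3)/3 = (I*√3)/3 = I*√3/3)
(432 + A(5))/(435 - 444) = (432 + I*√3/3)/(435 - 444) = (432 + I*√3/3)/(-9) = (432 + I*√3/3)*(-⅑) = -48 - I*√3/27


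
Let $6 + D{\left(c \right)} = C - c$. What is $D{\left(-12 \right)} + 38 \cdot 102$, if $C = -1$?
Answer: $3881$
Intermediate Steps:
$D{\left(c \right)} = -7 - c$ ($D{\left(c \right)} = -6 - \left(1 + c\right) = -7 - c$)
$D{\left(-12 \right)} + 38 \cdot 102 = \left(-7 - -12\right) + 38 \cdot 102 = \left(-7 + 12\right) + 3876 = 5 + 3876 = 3881$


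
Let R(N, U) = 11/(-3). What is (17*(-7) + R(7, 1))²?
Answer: 135424/9 ≈ 15047.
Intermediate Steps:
R(N, U) = -11/3 (R(N, U) = 11*(-⅓) = -11/3)
(17*(-7) + R(7, 1))² = (17*(-7) - 11/3)² = (-119 - 11/3)² = (-368/3)² = 135424/9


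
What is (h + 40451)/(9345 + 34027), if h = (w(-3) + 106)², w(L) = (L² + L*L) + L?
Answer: 13773/10843 ≈ 1.2702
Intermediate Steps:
w(L) = L + 2*L² (w(L) = (L² + L²) + L = 2*L² + L = L + 2*L²)
h = 14641 (h = (-3*(1 + 2*(-3)) + 106)² = (-3*(1 - 6) + 106)² = (-3*(-5) + 106)² = (15 + 106)² = 121² = 14641)
(h + 40451)/(9345 + 34027) = (14641 + 40451)/(9345 + 34027) = 55092/43372 = 55092*(1/43372) = 13773/10843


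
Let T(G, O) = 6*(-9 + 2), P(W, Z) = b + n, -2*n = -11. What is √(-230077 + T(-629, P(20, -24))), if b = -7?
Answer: I*√230119 ≈ 479.71*I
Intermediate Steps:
n = 11/2 (n = -½*(-11) = 11/2 ≈ 5.5000)
P(W, Z) = -3/2 (P(W, Z) = -7 + 11/2 = -3/2)
T(G, O) = -42 (T(G, O) = 6*(-7) = -42)
√(-230077 + T(-629, P(20, -24))) = √(-230077 - 42) = √(-230119) = I*√230119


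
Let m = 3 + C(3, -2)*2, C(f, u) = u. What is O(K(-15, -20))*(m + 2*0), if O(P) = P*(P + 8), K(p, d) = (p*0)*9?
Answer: 0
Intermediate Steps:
m = -1 (m = 3 - 2*2 = 3 - 4 = -1)
K(p, d) = 0 (K(p, d) = 0*9 = 0)
O(P) = P*(8 + P)
O(K(-15, -20))*(m + 2*0) = (0*(8 + 0))*(-1 + 2*0) = (0*8)*(-1 + 0) = 0*(-1) = 0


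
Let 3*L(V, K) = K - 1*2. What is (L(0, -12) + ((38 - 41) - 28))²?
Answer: 11449/9 ≈ 1272.1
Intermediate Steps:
L(V, K) = -⅔ + K/3 (L(V, K) = (K - 1*2)/3 = (K - 2)/3 = (-2 + K)/3 = -⅔ + K/3)
(L(0, -12) + ((38 - 41) - 28))² = ((-⅔ + (⅓)*(-12)) + ((38 - 41) - 28))² = ((-⅔ - 4) + (-3 - 28))² = (-14/3 - 31)² = (-107/3)² = 11449/9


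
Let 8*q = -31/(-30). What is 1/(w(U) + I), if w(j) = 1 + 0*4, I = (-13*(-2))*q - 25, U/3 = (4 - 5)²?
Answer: -120/2477 ≈ -0.048446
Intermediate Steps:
U = 3 (U = 3*(4 - 5)² = 3*(-1)² = 3*1 = 3)
q = 31/240 (q = (-31/(-30))/8 = (-31*(-1/30))/8 = (⅛)*(31/30) = 31/240 ≈ 0.12917)
I = -2597/120 (I = -13*(-2)*(31/240) - 25 = 26*(31/240) - 25 = 403/120 - 25 = -2597/120 ≈ -21.642)
w(j) = 1 (w(j) = 1 + 0 = 1)
1/(w(U) + I) = 1/(1 - 2597/120) = 1/(-2477/120) = -120/2477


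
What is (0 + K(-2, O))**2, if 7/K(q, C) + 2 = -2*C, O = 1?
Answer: 49/16 ≈ 3.0625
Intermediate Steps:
K(q, C) = 7/(-2 - 2*C)
(0 + K(-2, O))**2 = (0 - 7/(2 + 2*1))**2 = (0 - 7/(2 + 2))**2 = (0 - 7/4)**2 = (-7/4)**2 = 49/16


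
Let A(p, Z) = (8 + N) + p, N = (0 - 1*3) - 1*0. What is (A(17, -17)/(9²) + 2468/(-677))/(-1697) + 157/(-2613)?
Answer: -4708908497/81053856819 ≈ -0.058096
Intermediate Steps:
N = -3 (N = (0 - 3) + 0 = -3 + 0 = -3)
A(p, Z) = 5 + p (A(p, Z) = (8 - 3) + p = 5 + p)
(A(17, -17)/(9²) + 2468/(-677))/(-1697) + 157/(-2613) = ((5 + 17)/(9²) + 2468/(-677))/(-1697) + 157/(-2613) = (22/81 + 2468*(-1/677))*(-1/1697) + 157*(-1/2613) = (22*(1/81) - 2468/677)*(-1/1697) - 157/2613 = (22/81 - 2468/677)*(-1/1697) - 157/2613 = -185014/54837*(-1/1697) - 157/2613 = 185014/93058389 - 157/2613 = -4708908497/81053856819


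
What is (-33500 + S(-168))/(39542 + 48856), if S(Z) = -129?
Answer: -33629/88398 ≈ -0.38043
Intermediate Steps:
(-33500 + S(-168))/(39542 + 48856) = (-33500 - 129)/(39542 + 48856) = -33629/88398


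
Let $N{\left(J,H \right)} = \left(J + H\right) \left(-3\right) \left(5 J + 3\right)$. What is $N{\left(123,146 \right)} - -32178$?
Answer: $-466548$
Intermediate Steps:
$N{\left(J,H \right)} = \left(3 + 5 J\right) \left(- 3 H - 3 J\right)$ ($N{\left(J,H \right)} = \left(H + J\right) \left(-3\right) \left(3 + 5 J\right) = \left(- 3 H - 3 J\right) \left(3 + 5 J\right) = \left(3 + 5 J\right) \left(- 3 H - 3 J\right)$)
$N{\left(123,146 \right)} - -32178 = \left(- 15 \cdot 123^{2} - 1314 - 1107 - 2190 \cdot 123\right) - -32178 = \left(\left(-15\right) 15129 - 1314 - 1107 - 269370\right) + 32178 = \left(-226935 - 1314 - 1107 - 269370\right) + 32178 = -498726 + 32178 = -466548$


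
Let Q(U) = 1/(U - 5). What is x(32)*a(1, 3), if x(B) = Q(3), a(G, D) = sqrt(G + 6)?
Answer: -sqrt(7)/2 ≈ -1.3229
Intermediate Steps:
a(G, D) = sqrt(6 + G)
Q(U) = 1/(-5 + U)
x(B) = -1/2 (x(B) = 1/(-5 + 3) = 1/(-2) = -1/2)
x(32)*a(1, 3) = -sqrt(6 + 1)/2 = -sqrt(7)/2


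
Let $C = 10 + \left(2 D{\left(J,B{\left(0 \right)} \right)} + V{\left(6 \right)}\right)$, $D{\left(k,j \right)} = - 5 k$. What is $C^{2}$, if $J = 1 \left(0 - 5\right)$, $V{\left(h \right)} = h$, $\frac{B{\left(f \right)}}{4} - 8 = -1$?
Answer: $4356$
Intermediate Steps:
$B{\left(f \right)} = 28$ ($B{\left(f \right)} = 32 + 4 \left(-1\right) = 32 - 4 = 28$)
$J = -5$ ($J = 1 \left(-5\right) = -5$)
$C = 66$ ($C = 10 + \left(2 \left(\left(-5\right) \left(-5\right)\right) + 6\right) = 10 + \left(2 \cdot 25 + 6\right) = 10 + \left(50 + 6\right) = 10 + 56 = 66$)
$C^{2} = 66^{2} = 4356$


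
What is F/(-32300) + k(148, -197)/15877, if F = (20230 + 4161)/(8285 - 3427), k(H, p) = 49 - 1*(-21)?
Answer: 10596682093/2491314051800 ≈ 0.0042534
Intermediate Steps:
k(H, p) = 70 (k(H, p) = 49 + 21 = 70)
F = 24391/4858 ≈ 5.0208
F/(-32300) + k(148, -197)/15877 = (24391/4858)/(-32300) + 70/15877 = (24391/4858)*(-1/32300) + 70*(1/15877) = -24391/156913400 + 70/15877 = 10596682093/2491314051800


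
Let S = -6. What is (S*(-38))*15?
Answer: 3420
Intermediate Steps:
(S*(-38))*15 = -6*(-38)*15 = 228*15 = 3420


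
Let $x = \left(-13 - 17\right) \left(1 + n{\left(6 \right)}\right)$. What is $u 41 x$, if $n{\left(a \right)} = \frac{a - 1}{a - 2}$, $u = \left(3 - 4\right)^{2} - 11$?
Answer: $27675$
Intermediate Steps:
$u = -10$ ($u = \left(-1\right)^{2} - 11 = 1 - 11 = -10$)
$n{\left(a \right)} = \frac{-1 + a}{-2 + a}$
$x = - \frac{135}{2}$ ($x = \left(-13 - 17\right) \left(1 + \frac{-1 + 6}{-2 + 6}\right) = - 30 \left(1 + \frac{1}{4} \cdot 5\right) = - 30 \left(1 + \frac{5}{4}\right) = \left(-30\right) \frac{9}{4} = - \frac{135}{2} \approx -67.5$)
$u 41 x = \left(-10\right) 41 \left(- \frac{135}{2}\right) = \left(-410\right) \left(- \frac{135}{2}\right) = 27675$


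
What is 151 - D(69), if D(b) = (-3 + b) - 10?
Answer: 95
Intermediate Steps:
D(b) = -13 + b
151 - D(69) = 151 - (-13 + 69) = 151 - 1*56 = 151 - 56 = 95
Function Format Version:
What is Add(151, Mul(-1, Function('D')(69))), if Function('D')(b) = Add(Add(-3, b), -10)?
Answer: 95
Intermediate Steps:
Function('D')(b) = Add(-13, b)
Add(151, Mul(-1, Function('D')(69))) = Add(151, Mul(-1, Add(-13, 69))) = Add(151, Mul(-1, 56)) = Add(151, -56) = 95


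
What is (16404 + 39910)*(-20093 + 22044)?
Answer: 109868614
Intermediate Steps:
(16404 + 39910)*(-20093 + 22044) = 56314*1951 = 109868614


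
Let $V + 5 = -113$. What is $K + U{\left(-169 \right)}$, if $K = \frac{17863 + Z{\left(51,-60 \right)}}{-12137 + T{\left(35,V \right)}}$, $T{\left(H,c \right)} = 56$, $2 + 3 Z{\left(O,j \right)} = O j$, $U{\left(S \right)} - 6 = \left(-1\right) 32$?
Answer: $- \frac{992845}{36243} \approx -27.394$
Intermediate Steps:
$V = -118$ ($V = -5 - 113 = -118$)
$U{\left(S \right)} = -26$ ($U{\left(S \right)} = 6 - 32 = -26$)
$Z{\left(O,j \right)} = - \frac{2}{3} + \frac{O j}{3}$
$K = - \frac{50527}{36243}$ ($K = \frac{17863 + \left(- \frac{2}{3} + \frac{1}{3} \cdot 51 \left(-60\right)\right)}{-12137 + 56} = \frac{17863 - \frac{3062}{3}}{-12081} = \left(17863 - \frac{3062}{3}\right) \left(- \frac{1}{12081}\right) = \frac{50527}{3} \left(- \frac{1}{12081}\right) = - \frac{50527}{36243} \approx -1.3941$)
$K + U{\left(-169 \right)} = - \frac{50527}{36243} - 26 = - \frac{992845}{36243}$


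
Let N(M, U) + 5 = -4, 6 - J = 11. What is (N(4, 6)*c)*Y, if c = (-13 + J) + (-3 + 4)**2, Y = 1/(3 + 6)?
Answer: 17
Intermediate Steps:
J = -5 (J = 6 - 1*11 = 6 - 11 = -5)
N(M, U) = -9 (N(M, U) = -5 - 4 = -9)
Y = 1/9 ≈ 0.11111
c = -17 (c = (-13 - 5) + (-3 + 4)**2 = -18 + 1**2 = -18 + 1 = -17)
(N(4, 6)*c)*Y = -9*(-17)*(1/9) = 153*(1/9) = 17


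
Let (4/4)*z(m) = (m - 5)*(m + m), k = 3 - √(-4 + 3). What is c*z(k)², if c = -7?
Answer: -1344 - 392*I ≈ -1344.0 - 392.0*I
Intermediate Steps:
k = 3 - I (k = 3 - √(-1) = 3 - I ≈ 3.0 - 1.0*I)
z(m) = 2*m*(-5 + m) (z(m) = (m - 5)*(m + m) = (-5 + m)*(2*m) = 2*m*(-5 + m))
c*z(k)² = -7*4*(-5 + (3 - I))²*(3 - I)² = -7*4*(-2 - I)²*(3 - I)² = -28*(-2 - I)²*(3 - I)²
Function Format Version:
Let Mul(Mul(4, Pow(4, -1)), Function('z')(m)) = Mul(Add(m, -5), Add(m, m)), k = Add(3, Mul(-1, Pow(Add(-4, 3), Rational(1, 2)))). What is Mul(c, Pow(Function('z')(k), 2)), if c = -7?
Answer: Add(-1344, Mul(-392, I)) ≈ Add(-1344.0, Mul(-392.00, I))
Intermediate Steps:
k = Add(3, Mul(-1, I)) (k = Add(3, Mul(-1, Pow(-1, Rational(1, 2)))) = Add(3, Mul(-1, I)) ≈ Add(3.0000, Mul(-1.0000, I)))
Function('z')(m) = Mul(2, m, Add(-5, m)) (Function('z')(m) = Mul(Add(m, -5), Add(m, m)) = Mul(Add(-5, m), Mul(2, m)) = Mul(2, m, Add(-5, m)))
Mul(c, Pow(Function('z')(k), 2)) = Mul(-7, Pow(Mul(2, Add(3, Mul(-1, I)), Add(-5, Add(3, Mul(-1, I)))), 2)) = Mul(-7, Pow(Mul(2, Add(3, Mul(-1, I)), Add(-2, Mul(-1, I))), 2)) = Mul(-7, Pow(Mul(2, Add(-2, Mul(-1, I)), Add(3, Mul(-1, I))), 2)) = Mul(-7, Mul(4, Pow(Add(-2, Mul(-1, I)), 2), Pow(Add(3, Mul(-1, I)), 2))) = Mul(-28, Pow(Add(-2, Mul(-1, I)), 2), Pow(Add(3, Mul(-1, I)), 2))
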